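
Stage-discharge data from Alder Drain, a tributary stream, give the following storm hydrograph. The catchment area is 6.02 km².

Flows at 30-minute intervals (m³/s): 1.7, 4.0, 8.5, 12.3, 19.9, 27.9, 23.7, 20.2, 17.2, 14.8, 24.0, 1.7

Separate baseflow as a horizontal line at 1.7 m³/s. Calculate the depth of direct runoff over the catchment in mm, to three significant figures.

Direct runoff: 0.0, 2.3, 6.8, 10.6, 18.2, 26.2, 22.0, 18.5, 15.5, 13.1, 22.3, 0.0 m³/s; ΣQ_DR = 155.5 m³/s.
V = ΣQ_DR · Δt = 155.5 × 1800 s = 2.799 × 10^5 m³.
Over A = 6.02 km², depth = V / A = 46.5 mm.

d ≈ 46.5 mm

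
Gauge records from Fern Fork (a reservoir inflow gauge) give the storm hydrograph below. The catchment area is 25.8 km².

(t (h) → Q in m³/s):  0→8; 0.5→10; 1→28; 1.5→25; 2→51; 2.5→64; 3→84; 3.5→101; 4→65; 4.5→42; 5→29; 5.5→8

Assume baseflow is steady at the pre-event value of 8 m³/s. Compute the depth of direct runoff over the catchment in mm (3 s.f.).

d ≈ 29.2 mm

Direct runoff: 0.0, 2.0, 20.0, 17.0, 43.0, 56.0, 76.0, 93.0, 57.0, 34.0, 21.0, 0.0 m³/s; ΣQ_DR = 419.0 m³/s.
V = ΣQ_DR · Δt = 419.0 × 1800 s = 7.542 × 10^5 m³.
Over A = 25.8 km², depth = V / A = 29.2 mm.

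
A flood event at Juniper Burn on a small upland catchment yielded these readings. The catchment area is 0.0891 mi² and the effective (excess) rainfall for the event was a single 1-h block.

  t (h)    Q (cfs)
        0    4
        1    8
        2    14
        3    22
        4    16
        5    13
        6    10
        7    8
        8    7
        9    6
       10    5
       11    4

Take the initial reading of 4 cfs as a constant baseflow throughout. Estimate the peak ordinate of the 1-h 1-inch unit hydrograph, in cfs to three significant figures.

Direct runoff: 0.0, 4.0, 10.0, 18.0, 12.0, 9.0, 6.0, 4.0, 3.0, 2.0, 1.0, 0.0 cfs; ΣQ_DR = 69.00 cfs, peak = 18.0 cfs.
Runoff depth d = ΣQ_DR·Δt / A = 69.00 × 3600 / (0.0891 mi²) = 1.200 in.
The 1-inch UH is the DRH scaled by (1 in)/d, so U_p = 18.0 × 1/1.200 = 15.0 cfs.

U_p ≈ 15.0 cfs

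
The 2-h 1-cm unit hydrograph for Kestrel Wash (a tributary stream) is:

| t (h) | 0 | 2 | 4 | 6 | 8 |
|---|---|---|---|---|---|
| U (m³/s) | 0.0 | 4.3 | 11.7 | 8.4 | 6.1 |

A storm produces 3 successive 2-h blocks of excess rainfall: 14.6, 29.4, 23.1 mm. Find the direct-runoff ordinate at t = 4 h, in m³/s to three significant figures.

By discrete convolution, Q_j = Σ (P_i / 10 mm) · U_{j−i}.
At t = 4 h (j=2): Q = (14.6/10)·11.7 + (29.4/10)·4.3 + (23.1/10)·0.0 = 29.7 m³/s.

Q ≈ 29.7 m³/s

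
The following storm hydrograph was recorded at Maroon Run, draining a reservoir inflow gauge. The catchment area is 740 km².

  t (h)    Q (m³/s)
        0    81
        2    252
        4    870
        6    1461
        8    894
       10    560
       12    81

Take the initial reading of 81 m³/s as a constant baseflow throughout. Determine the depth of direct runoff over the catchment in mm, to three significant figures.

d ≈ 35.3 mm

Direct runoff: 0.0, 171.0, 789.0, 1380.0, 813.0, 479.0, 0.0 m³/s; ΣQ_DR = 3632 m³/s.
V = ΣQ_DR · Δt = 3632 × 7200 s = 2.615 × 10^7 m³.
Over A = 740 km², depth = V / A = 35.3 mm.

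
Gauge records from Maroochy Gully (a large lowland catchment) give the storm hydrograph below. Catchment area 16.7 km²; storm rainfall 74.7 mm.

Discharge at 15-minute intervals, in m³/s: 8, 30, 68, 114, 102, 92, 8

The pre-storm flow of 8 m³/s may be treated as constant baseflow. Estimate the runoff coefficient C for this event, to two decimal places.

ΣQ_DR = 366.0 m³/s; V = ΣQ_DR·Δt = 3.294 × 10^5 m³.
Runoff depth d = V / A = 19.72 mm.
C = d / P = 19.72 / 74.7 = 0.26.

C ≈ 0.26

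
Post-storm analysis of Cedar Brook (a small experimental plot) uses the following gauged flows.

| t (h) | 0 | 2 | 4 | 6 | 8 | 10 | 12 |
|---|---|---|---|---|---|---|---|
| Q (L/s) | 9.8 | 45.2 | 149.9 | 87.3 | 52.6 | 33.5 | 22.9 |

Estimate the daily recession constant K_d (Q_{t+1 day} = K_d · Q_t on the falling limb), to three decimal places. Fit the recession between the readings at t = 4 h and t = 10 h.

K_d ≈ 0.002

Between t = 4 h and t = 10 h the flow falls from 149.9 to 33.5 L/s over 3×2 h = 6 h.
Per-interval ratio K = (33.5/149.9)^(1/3) = 0.6068; K_d = K^(24/2) = 0.002.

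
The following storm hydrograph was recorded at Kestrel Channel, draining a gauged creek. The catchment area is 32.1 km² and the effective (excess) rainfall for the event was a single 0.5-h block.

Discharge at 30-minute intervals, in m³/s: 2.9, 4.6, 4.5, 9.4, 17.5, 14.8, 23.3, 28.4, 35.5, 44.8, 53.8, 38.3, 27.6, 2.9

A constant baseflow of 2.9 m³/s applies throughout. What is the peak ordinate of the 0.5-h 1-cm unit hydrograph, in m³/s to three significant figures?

Direct runoff: 0.0, 1.7, 1.6, 6.5, 14.6, 11.9, 20.4, 25.5, 32.6, 41.9, 50.9, 35.4, 24.7, 0.0 m³/s; ΣQ_DR = 267.7 m³/s, peak = 50.9 m³/s.
Runoff depth d = ΣQ_DR·Δt / A = 267.7 × 1800 / (32.1 km²) = 15.01 mm.
The 1-cm UH is the DRH scaled by (10 mm)/d, so U_p = 50.9 × 10/15.01 = 33.9 m³/s.

U_p ≈ 33.9 m³/s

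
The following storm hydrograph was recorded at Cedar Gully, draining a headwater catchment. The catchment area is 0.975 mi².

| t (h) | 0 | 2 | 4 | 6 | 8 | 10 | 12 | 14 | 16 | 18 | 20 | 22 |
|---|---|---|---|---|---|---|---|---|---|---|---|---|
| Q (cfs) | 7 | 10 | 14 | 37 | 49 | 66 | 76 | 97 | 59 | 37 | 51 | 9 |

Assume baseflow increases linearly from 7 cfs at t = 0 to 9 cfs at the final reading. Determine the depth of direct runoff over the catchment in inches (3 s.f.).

d ≈ 1.32 in

Direct runoff: 0.00, 2.82, 6.64, 29.45, 41.27, 58.09, 67.91, 88.73, 50.55, 28.36, 42.18, 0.00 cfs; ΣQ_DR = 416.0 cfs.
V = ΣQ_DR · Δt = 416.0 × 7200 s = 2.995 × 10^6 ft³.
Over A = 0.975 mi², depth = V / A = 1.32 in.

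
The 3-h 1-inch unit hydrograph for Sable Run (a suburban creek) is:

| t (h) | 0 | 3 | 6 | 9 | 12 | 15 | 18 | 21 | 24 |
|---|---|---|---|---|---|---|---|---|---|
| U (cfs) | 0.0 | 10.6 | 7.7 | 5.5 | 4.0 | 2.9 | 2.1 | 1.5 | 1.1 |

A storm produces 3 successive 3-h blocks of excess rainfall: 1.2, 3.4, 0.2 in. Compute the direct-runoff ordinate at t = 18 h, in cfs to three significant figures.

By discrete convolution, Q_j = Σ (P_i / 1 in) · U_{j−i}.
At t = 18 h (j=6): Q = (1.2/1)·2.1 + (3.4/1)·2.9 + (0.2/1)·4.0 = 13.2 cfs.

Q ≈ 13.2 cfs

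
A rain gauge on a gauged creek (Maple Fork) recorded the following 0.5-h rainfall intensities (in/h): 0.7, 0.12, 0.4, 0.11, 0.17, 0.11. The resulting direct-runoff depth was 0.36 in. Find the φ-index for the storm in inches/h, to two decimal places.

Only the 2 blocks with intensity above φ contribute runoff: 0.7, 0.4 in/h.
Σ(I−φ)·Δt = d  ⇒  (0.7+0.4 − 2φ)·0.5 = 0.36
φ = (1.100 − 0.36/0.5) / 2 = 0.19 in/h.

φ ≈ 0.19 in/h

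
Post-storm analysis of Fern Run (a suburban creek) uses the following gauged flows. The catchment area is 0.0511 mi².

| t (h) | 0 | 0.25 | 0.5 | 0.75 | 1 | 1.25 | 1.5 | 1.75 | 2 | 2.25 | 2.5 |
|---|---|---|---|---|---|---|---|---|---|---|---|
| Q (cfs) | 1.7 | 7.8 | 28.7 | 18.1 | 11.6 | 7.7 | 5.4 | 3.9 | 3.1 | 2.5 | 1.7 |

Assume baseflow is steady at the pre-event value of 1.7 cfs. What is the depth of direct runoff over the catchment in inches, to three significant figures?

d ≈ 0.557 in

Direct runoff: 0.0, 6.1, 27.0, 16.4, 9.9, 6.0, 3.7, 2.2, 1.4, 0.8, 0.0 cfs; ΣQ_DR = 73.50 cfs.
V = ΣQ_DR · Δt = 73.50 × 900 s = 66150 ft³.
Over A = 0.0511 mi², depth = V / A = 0.557 in.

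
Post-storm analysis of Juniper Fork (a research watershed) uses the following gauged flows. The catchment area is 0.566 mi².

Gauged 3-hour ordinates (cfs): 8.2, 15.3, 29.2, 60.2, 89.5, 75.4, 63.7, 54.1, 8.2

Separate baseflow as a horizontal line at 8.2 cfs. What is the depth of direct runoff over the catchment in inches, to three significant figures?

Direct runoff: 0.0, 7.1, 21.0, 52.0, 81.3, 67.2, 55.5, 45.9, 0.0 cfs; ΣQ_DR = 330.0 cfs.
V = ΣQ_DR · Δt = 330.0 × 10800 s = 3.564 × 10^6 ft³.
Over A = 0.566 mi², depth = V / A = 2.71 in.

d ≈ 2.71 in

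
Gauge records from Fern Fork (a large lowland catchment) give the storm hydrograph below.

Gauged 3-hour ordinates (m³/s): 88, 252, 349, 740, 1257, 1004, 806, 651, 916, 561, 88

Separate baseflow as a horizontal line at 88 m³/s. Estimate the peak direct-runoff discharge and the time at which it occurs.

Subtracting baseflow gives direct-runoff ordinates: 0.0, 164.0, 261.0, 652.0, 1169.0, 916.0, 718.0, 563.0, 828.0, 473.0, 0.0 m³/s.
The maximum is 1169.0 m³/s, occurring at the reading for t = 12 h.

Q_p = 1169.0 m³/s at t = 12 h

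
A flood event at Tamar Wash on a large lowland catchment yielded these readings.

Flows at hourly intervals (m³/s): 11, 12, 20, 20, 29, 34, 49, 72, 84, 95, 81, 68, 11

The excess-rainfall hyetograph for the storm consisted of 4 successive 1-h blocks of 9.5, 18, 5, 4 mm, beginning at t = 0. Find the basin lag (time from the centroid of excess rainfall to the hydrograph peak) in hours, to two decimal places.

Centroid of excess rainfall: t_c = Σ P_i·t̄_i / ΣP_i = 1.5959 h (block centres at 0.5, 1.5, 2.5, 3.5 h).
Hydrograph peak occurs at t = 9 h, so basin lag t_L = 9 − 1.5959 = 7.40 h.

t_L ≈ 7.40 h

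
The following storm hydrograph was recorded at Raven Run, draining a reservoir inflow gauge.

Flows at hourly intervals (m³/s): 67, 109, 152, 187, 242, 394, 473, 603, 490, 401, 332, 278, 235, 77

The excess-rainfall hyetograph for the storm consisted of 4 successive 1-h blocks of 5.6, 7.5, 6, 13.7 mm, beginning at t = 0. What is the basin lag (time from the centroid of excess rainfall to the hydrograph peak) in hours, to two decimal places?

t_L ≈ 4.65 h

Centroid of excess rainfall: t_c = Σ P_i·t̄_i / ΣP_i = 2.3476 h (block centres at 0.5, 1.5, 2.5, 3.5 h).
Hydrograph peak occurs at t = 7 h, so basin lag t_L = 7 − 2.3476 = 4.65 h.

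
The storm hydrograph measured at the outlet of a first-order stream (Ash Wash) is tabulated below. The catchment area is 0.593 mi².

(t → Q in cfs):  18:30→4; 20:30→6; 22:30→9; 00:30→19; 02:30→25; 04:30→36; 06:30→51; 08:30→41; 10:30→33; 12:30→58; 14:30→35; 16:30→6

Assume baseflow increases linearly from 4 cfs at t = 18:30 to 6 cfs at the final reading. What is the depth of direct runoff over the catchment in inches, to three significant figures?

d ≈ 1.37 in

Direct runoff: 0.00, 1.82, 4.64, 14.45, 20.27, 31.09, 45.91, 35.73, 27.55, 52.36, 29.18, 0.00 cfs; ΣQ_DR = 263.0 cfs.
V = ΣQ_DR · Δt = 263.0 × 7200 s = 1.894 × 10^6 ft³.
Over A = 0.593 mi², depth = V / A = 1.37 in.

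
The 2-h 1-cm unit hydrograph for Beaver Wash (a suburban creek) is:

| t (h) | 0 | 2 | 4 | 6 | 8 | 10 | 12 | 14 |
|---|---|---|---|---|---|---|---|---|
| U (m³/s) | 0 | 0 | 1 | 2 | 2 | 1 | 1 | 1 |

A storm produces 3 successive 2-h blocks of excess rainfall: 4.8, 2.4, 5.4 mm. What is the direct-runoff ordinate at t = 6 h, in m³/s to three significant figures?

By discrete convolution, Q_j = Σ (P_i / 10 mm) · U_{j−i}.
At t = 6 h (j=3): Q = (4.8/10)·2 + (2.4/10)·1 + (5.4/10)·0 = 1.20 m³/s.

Q ≈ 1.20 m³/s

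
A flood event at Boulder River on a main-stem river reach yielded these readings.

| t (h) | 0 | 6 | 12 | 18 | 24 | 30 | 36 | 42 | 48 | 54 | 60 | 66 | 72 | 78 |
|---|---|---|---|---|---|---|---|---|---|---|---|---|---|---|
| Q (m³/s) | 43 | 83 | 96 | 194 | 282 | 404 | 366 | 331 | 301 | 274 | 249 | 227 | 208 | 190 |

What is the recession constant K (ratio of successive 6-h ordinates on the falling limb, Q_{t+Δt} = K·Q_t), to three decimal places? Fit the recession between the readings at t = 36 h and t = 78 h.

K ≈ 0.911

Using the recession-limb readings at t = 36 h and t = 78 h: Q falls from 366 to 190 m³/s over 7 intervals.
K = (Q₂/Q₁)^(1/7) = (190/366)^(1/7) = 0.911.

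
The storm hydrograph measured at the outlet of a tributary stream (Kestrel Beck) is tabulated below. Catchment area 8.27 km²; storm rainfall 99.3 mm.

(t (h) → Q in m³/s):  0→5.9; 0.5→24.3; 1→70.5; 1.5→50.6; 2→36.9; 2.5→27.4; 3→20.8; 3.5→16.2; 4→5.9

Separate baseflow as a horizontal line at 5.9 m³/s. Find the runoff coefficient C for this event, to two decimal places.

C ≈ 0.45

ΣQ_DR = 205.4 m³/s; V = ΣQ_DR·Δt = 3.697 × 10^5 m³.
Runoff depth d = V / A = 44.71 mm.
C = d / P = 44.71 / 99.3 = 0.45.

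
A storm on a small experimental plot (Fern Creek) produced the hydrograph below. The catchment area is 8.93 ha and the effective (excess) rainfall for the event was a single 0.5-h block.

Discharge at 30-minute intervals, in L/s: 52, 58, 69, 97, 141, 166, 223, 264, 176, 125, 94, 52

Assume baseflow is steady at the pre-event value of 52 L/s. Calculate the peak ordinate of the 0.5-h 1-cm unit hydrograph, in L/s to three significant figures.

U_p ≈ 118 L/s

Direct runoff: 0.0, 6.0, 17.0, 45.0, 89.0, 114.0, 171.0, 212.0, 124.0, 73.0, 42.0, 0.0 L/s; ΣQ_DR = 893.0 L/s, peak = 212.0 L/s.
Runoff depth d = ΣQ_DR·Δt / A = 893.0 × 1800 / (8.93 ha) = 18.00 mm.
The 1-cm UH is the DRH scaled by (10 mm)/d, so U_p = 212.0 × 10/18.00 = 118 L/s.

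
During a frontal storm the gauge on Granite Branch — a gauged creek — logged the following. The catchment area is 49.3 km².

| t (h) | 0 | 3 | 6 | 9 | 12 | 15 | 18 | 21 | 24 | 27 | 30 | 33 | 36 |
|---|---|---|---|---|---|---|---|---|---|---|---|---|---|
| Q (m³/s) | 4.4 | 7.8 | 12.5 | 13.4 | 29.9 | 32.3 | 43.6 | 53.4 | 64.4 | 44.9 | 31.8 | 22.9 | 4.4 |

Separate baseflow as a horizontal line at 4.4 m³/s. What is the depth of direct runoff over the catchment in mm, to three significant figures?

d ≈ 67.6 mm

Direct runoff: 0.0, 3.4, 8.1, 9.0, 25.5, 27.9, 39.2, 49.0, 60.0, 40.5, 27.4, 18.5, 0.0 m³/s; ΣQ_DR = 308.5 m³/s.
V = ΣQ_DR · Δt = 308.5 × 10800 s = 3.332 × 10^6 m³.
Over A = 49.3 km², depth = V / A = 67.6 mm.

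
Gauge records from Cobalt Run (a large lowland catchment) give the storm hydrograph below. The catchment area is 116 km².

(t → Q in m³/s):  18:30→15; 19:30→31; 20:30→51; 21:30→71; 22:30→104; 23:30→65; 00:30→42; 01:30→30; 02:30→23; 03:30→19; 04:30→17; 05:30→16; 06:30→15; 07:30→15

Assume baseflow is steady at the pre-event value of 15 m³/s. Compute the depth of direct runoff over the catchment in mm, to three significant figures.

Direct runoff: 0.0, 16.0, 36.0, 56.0, 89.0, 50.0, 27.0, 15.0, 8.0, 4.0, 2.0, 1.0, 0.0, 0.0 m³/s; ΣQ_DR = 304.0 m³/s.
V = ΣQ_DR · Δt = 304.0 × 3600 s = 1.094 × 10^6 m³.
Over A = 116 km², depth = V / A = 9.43 mm.

d ≈ 9.43 mm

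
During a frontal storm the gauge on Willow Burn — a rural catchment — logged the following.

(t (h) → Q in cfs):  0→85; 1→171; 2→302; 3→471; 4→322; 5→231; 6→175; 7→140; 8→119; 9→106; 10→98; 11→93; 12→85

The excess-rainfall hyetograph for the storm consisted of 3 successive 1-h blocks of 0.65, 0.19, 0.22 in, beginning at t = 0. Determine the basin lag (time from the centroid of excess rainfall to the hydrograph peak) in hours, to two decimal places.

Centroid of excess rainfall: t_c = Σ P_i·t̄_i / ΣP_i = 1.0943 h (block centres at 0.5, 1.5, 2.5 h).
Hydrograph peak occurs at t = 3 h, so basin lag t_L = 3 − 1.0943 = 1.91 h.

t_L ≈ 1.91 h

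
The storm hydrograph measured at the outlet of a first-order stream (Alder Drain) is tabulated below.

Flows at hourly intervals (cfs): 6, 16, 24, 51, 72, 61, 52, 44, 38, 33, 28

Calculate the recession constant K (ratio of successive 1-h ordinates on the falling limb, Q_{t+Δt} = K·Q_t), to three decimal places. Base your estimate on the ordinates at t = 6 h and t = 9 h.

K ≈ 0.859

Using the recession-limb readings at t = 6 h and t = 9 h: Q falls from 52 to 33 cfs over 3 intervals.
K = (Q₂/Q₁)^(1/3) = (33/52)^(1/3) = 0.859.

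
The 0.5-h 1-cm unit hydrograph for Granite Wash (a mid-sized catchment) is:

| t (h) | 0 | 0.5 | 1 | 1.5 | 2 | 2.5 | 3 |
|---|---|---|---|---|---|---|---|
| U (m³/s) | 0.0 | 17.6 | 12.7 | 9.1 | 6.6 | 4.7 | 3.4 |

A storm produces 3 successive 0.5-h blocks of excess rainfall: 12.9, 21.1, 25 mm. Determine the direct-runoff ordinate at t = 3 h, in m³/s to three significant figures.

Q ≈ 30.8 m³/s

By discrete convolution, Q_j = Σ (P_i / 10 mm) · U_{j−i}.
At t = 3 h (j=6): Q = (12.9/10)·3.4 + (21.1/10)·4.7 + (25/10)·6.6 = 30.8 m³/s.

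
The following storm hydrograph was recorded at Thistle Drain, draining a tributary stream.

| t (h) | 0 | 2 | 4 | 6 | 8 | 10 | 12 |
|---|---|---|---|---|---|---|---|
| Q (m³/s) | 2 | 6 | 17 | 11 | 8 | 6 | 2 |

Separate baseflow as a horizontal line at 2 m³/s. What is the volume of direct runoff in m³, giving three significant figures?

V ≈ 2.74 × 10^5 m³

Direct-runoff ordinates (Q − Q_b): 0.0, 4.0, 15.0, 9.0, 6.0, 4.0, 0.0 m³/s.
ΣQ_DR = 38.00 m³/s.
With Δt = 2 h = 7200 s, V = ΣQ_DR · Δt = 38.00 × 7200 = 2.74 × 10^5 m³.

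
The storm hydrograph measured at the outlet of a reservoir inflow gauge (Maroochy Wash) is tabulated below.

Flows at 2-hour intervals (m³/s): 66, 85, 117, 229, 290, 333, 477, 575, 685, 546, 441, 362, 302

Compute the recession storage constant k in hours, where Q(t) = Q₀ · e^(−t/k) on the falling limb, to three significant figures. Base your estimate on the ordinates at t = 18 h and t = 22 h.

On the falling limb, Q drops from 546 to 362 m³/s between t = 18 h and t = 22 h (Δt = 4 h).
k = −Δt / ln(Q₂/Q₁) = −4 / ln(362/546) = 9.73 h.

k ≈ 9.73 h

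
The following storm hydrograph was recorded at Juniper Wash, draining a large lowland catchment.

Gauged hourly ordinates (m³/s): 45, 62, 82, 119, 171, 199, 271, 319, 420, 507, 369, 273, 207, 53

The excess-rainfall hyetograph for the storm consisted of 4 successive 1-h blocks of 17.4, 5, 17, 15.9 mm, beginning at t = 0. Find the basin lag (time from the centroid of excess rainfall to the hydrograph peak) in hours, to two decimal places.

Centroid of excess rainfall: t_c = Σ P_i·t̄_i / ΣP_i = 2.0678 h (block centres at 0.5, 1.5, 2.5, 3.5 h).
Hydrograph peak occurs at t = 9 h, so basin lag t_L = 9 − 2.0678 = 6.93 h.

t_L ≈ 6.93 h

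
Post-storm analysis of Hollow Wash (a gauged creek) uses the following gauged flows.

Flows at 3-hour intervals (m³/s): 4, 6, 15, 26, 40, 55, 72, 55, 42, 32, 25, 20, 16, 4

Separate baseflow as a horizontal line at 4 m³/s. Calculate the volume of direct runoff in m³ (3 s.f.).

V ≈ 3.84 × 10^6 m³

Direct-runoff ordinates (Q − Q_b): 0.0, 2.0, 11.0, 22.0, 36.0, 51.0, 68.0, 51.0, 38.0, 28.0, 21.0, 16.0, 12.0, 0.0 m³/s.
ΣQ_DR = 356.0 m³/s.
With Δt = 3 h = 10800 s, V = ΣQ_DR · Δt = 356.0 × 10800 = 3.84 × 10^6 m³.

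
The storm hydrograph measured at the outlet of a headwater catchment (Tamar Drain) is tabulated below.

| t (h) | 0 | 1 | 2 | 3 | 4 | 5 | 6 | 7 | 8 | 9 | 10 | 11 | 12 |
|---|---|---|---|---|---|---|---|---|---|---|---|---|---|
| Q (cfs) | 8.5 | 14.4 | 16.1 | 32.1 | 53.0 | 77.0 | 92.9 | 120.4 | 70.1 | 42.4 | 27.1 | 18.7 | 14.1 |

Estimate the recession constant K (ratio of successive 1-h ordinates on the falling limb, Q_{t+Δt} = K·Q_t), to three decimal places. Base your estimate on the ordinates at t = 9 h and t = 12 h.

K ≈ 0.693

Using the recession-limb readings at t = 9 h and t = 12 h: Q falls from 42.4 to 14.1 cfs over 3 intervals.
K = (Q₂/Q₁)^(1/3) = (14.1/42.4)^(1/3) = 0.693.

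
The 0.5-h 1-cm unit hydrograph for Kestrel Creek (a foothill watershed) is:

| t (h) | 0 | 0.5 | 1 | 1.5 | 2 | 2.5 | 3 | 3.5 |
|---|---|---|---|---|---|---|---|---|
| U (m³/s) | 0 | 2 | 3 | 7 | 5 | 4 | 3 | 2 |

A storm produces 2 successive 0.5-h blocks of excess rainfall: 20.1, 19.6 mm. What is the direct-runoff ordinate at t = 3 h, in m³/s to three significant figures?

Q ≈ 13.9 m³/s

By discrete convolution, Q_j = Σ (P_i / 10 mm) · U_{j−i}.
At t = 3 h (j=6): Q = (20.1/10)·3 + (19.6/10)·4 = 13.9 m³/s.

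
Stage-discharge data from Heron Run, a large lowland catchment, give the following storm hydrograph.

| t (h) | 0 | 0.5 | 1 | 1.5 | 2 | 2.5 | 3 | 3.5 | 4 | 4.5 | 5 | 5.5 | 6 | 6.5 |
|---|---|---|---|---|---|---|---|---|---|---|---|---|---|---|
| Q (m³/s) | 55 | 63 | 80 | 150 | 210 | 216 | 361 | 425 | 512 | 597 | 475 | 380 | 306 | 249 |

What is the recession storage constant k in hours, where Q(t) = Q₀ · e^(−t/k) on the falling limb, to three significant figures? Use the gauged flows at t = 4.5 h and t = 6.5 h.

k ≈ 2.29 h

On the falling limb, Q drops from 597 to 249 m³/s between t = 4.5 h and t = 6.5 h (Δt = 2 h).
k = −Δt / ln(Q₂/Q₁) = −2 / ln(249/597) = 2.29 h.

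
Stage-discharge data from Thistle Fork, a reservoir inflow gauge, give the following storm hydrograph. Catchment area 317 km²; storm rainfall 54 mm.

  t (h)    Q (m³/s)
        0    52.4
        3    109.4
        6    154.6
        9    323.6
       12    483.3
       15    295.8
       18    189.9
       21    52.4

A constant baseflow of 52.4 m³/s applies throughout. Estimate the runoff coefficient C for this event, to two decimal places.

ΣQ_DR = 1242 m³/s; V = ΣQ_DR·Δt = 1.342 × 10^7 m³.
Runoff depth d = V / A = 42.32 mm.
C = d / P = 42.32 / 54 = 0.78.

C ≈ 0.78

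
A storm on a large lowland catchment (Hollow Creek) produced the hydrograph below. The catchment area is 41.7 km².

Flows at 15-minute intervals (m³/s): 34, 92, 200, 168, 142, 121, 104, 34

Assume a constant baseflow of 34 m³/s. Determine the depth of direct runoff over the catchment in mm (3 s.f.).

d ≈ 13.4 mm

Direct runoff: 0.0, 58.0, 166.0, 134.0, 108.0, 87.0, 70.0, 0.0 m³/s; ΣQ_DR = 623.0 m³/s.
V = ΣQ_DR · Δt = 623.0 × 900 s = 5.607 × 10^5 m³.
Over A = 41.7 km², depth = V / A = 13.4 mm.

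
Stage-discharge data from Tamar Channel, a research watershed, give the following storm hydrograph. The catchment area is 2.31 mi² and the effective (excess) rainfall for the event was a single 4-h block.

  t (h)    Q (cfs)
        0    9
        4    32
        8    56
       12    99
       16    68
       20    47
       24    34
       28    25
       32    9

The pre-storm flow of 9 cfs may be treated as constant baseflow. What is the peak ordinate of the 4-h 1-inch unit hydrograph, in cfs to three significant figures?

U_p ≈ 113 cfs

Direct runoff: 0.0, 23.0, 47.0, 90.0, 59.0, 38.0, 25.0, 16.0, 0.0 cfs; ΣQ_DR = 298.0 cfs, peak = 90.0 cfs.
Runoff depth d = ΣQ_DR·Δt / A = 298.0 × 14400 / (2.31 mi²) = 0.7996 in.
The 1-inch UH is the DRH scaled by (1 in)/d, so U_p = 90.0 × 1/0.7996 = 113 cfs.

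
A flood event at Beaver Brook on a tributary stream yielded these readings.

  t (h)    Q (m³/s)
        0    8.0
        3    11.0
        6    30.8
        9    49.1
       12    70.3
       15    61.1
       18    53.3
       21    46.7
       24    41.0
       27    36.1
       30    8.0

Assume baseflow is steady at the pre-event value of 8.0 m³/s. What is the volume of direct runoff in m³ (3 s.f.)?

Direct-runoff ordinates (Q − Q_b): 0.0, 3.0, 22.8, 41.1, 62.3, 53.1, 45.3, 38.7, 33.0, 28.1, 0.0 m³/s.
ΣQ_DR = 327.4 m³/s.
With Δt = 3 h = 10800 s, V = ΣQ_DR · Δt = 327.4 × 10800 = 3.54 × 10^6 m³.

V ≈ 3.54 × 10^6 m³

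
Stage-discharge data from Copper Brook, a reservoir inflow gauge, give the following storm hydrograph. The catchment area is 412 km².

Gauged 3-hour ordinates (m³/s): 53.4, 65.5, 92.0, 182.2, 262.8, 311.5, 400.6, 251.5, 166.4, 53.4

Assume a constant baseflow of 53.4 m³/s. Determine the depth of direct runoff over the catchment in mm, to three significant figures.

Direct runoff: 0.0, 12.1, 38.6, 128.8, 209.4, 258.1, 347.2, 198.1, 113.0, 0.0 m³/s; ΣQ_DR = 1305 m³/s.
V = ΣQ_DR · Δt = 1305 × 10800 s = 1.410 × 10^7 m³.
Over A = 412 km², depth = V / A = 34.2 mm.

d ≈ 34.2 mm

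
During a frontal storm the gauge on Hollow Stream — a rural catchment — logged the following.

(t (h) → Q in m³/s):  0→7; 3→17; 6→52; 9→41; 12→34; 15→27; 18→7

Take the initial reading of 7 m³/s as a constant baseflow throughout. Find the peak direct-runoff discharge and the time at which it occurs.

Subtracting baseflow gives direct-runoff ordinates: 0.0, 10.0, 45.0, 34.0, 27.0, 20.0, 0.0 m³/s.
The maximum is 45.0 m³/s, occurring at the reading for t = 6 h.

Q_p = 45.0 m³/s at t = 6 h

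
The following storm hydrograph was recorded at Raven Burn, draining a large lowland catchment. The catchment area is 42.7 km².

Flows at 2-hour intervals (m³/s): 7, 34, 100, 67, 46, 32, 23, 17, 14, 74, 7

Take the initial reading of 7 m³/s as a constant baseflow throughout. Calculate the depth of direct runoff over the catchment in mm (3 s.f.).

Direct runoff: 0.0, 27.0, 93.0, 60.0, 39.0, 25.0, 16.0, 10.0, 7.0, 67.0, 0.0 m³/s; ΣQ_DR = 344.0 m³/s.
V = ΣQ_DR · Δt = 344.0 × 7200 s = 2.477 × 10^6 m³.
Over A = 42.7 km², depth = V / A = 58.0 mm.

d ≈ 58.0 mm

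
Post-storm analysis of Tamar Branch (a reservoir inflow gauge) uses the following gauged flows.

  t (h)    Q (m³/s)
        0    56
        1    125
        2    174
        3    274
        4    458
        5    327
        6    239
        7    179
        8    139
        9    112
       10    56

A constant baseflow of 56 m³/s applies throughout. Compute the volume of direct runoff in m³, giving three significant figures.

Direct-runoff ordinates (Q − Q_b): 0.0, 69.0, 118.0, 218.0, 402.0, 271.0, 183.0, 123.0, 83.0, 56.0, 0.0 m³/s.
ΣQ_DR = 1523 m³/s.
With Δt = 1 h = 3600 s, V = ΣQ_DR · Δt = 1523 × 3600 = 5.48 × 10^6 m³.

V ≈ 5.48 × 10^6 m³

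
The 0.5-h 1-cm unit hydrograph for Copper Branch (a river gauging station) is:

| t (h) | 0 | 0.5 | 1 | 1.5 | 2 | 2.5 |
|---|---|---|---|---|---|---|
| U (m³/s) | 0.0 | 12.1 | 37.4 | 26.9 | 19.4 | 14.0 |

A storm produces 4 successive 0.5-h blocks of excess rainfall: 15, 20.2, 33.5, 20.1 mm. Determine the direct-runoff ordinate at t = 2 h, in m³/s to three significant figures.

By discrete convolution, Q_j = Σ (P_i / 10 mm) · U_{j−i}.
At t = 2 h (j=4): Q = (15/10)·19.4 + (20.2/10)·26.9 + (33.5/10)·37.4 + (20.1/10)·12.1 = 233 m³/s.

Q ≈ 233 m³/s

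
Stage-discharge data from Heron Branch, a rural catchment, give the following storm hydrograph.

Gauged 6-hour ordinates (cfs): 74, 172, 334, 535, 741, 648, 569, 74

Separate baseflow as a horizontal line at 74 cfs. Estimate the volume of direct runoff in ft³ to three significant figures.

Direct-runoff ordinates (Q − Q_b): 0.0, 98.0, 260.0, 461.0, 667.0, 574.0, 495.0, 0.0 cfs.
ΣQ_DR = 2555 cfs.
With Δt = 6 h = 21600 s, V = ΣQ_DR · Δt = 2555 × 21600 = 5.52 × 10^7 ft³.

V ≈ 5.52 × 10^7 ft³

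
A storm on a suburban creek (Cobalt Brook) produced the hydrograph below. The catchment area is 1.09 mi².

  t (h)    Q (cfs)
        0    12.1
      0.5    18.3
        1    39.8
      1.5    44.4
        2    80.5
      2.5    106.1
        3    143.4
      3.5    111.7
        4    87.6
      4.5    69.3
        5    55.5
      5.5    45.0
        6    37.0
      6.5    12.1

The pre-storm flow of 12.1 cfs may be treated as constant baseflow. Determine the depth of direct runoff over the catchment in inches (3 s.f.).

d ≈ 0.493 in

Direct runoff: 0.0, 6.2, 27.7, 32.3, 68.4, 94.0, 131.3, 99.6, 75.5, 57.2, 43.4, 32.9, 24.9, 0.0 cfs; ΣQ_DR = 693.4 cfs.
V = ΣQ_DR · Δt = 693.4 × 1800 s = 1.248 × 10^6 ft³.
Over A = 1.09 mi², depth = V / A = 0.493 in.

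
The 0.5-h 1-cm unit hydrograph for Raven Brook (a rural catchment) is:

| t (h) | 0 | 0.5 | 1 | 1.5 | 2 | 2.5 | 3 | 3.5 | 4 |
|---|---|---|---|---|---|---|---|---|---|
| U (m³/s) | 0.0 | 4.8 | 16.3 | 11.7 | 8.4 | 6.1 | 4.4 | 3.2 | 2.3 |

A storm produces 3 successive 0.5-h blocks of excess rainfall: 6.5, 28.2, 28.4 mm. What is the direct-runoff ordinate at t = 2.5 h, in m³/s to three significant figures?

By discrete convolution, Q_j = Σ (P_i / 10 mm) · U_{j−i}.
At t = 2.5 h (j=5): Q = (6.5/10)·6.1 + (28.2/10)·8.4 + (28.4/10)·11.7 = 60.9 m³/s.

Q ≈ 60.9 m³/s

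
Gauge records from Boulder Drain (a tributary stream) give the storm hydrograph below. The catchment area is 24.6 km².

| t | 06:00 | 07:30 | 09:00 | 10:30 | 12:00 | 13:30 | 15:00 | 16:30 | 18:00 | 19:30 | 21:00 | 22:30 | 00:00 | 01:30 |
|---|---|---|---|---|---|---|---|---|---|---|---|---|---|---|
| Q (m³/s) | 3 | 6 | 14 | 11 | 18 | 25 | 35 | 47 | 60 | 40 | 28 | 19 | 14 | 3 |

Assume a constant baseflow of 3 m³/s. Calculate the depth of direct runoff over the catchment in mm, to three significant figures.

d ≈ 61.7 mm

Direct runoff: 0.0, 3.0, 11.0, 8.0, 15.0, 22.0, 32.0, 44.0, 57.0, 37.0, 25.0, 16.0, 11.0, 0.0 m³/s; ΣQ_DR = 281.0 m³/s.
V = ΣQ_DR · Δt = 281.0 × 5400 s = 1.517 × 10^6 m³.
Over A = 24.6 km², depth = V / A = 61.7 mm.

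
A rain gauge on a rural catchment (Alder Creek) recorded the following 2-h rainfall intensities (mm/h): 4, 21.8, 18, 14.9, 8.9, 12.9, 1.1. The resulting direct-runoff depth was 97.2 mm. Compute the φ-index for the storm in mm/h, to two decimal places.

Only the 5 blocks with intensity above φ contribute runoff: 21.8, 18, 14.9, 8.9, 12.9 mm/h.
Σ(I−φ)·Δt = d  ⇒  (21.8+18+14.9+8.9+12.9 − 5φ)·2 = 97.2
φ = (76.50 − 97.2/2) / 5 = 5.58 mm/h.

φ ≈ 5.58 mm/h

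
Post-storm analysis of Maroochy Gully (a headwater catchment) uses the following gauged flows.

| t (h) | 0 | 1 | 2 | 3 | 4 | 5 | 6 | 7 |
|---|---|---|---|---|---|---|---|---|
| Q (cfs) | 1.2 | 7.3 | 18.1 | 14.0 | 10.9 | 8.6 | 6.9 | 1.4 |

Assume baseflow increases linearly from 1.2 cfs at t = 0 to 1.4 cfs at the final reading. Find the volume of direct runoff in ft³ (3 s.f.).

Direct-runoff ordinates (Q − Q_b): 0.00, 6.07, 16.84, 12.71, 9.59, 7.26, 5.53, 0.00 cfs.
ΣQ_DR = 58.00 cfs.
With Δt = 1 h = 3600 s, V = ΣQ_DR · Δt = 58.00 × 3600 = 2.09 × 10^5 ft³.

V ≈ 2.09 × 10^5 ft³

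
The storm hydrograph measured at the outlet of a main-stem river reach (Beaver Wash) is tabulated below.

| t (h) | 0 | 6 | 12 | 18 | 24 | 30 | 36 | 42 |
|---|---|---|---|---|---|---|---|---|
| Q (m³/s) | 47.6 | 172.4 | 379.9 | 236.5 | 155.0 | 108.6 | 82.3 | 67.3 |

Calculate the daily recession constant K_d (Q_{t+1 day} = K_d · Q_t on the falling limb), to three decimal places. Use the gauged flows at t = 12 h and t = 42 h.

Between t = 12 h and t = 42 h the flow falls from 379.9 to 67.3 m³/s over 5×6 h = 30 h.
Per-interval ratio K = (67.3/379.9)^(1/5) = 0.7074; K_d = K^(24/6) = 0.250.

K_d ≈ 0.250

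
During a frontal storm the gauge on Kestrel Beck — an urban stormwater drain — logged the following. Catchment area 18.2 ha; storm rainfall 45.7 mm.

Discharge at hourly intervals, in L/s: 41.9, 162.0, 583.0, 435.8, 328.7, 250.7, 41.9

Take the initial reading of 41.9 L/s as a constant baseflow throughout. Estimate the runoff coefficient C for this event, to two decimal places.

C ≈ 0.67

ΣQ_DR = 1551 L/s; V = ΣQ_DR·Δt = 5.583 × 10^6 L.
Runoff depth d = V / A = 30.67 mm.
C = d / P = 30.67 / 45.7 = 0.67.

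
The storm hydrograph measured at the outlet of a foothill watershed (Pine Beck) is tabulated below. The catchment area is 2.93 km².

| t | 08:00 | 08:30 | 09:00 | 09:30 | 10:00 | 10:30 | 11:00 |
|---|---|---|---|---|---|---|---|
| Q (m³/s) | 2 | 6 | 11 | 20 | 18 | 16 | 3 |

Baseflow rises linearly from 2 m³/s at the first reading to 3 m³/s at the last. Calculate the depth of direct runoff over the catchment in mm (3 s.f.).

d ≈ 35.9 mm

Direct runoff: 0.00, 3.83, 8.67, 17.50, 15.33, 13.17, 0.00 m³/s; ΣQ_DR = 58.50 m³/s.
V = ΣQ_DR · Δt = 58.50 × 1800 s = 1.053 × 10^5 m³.
Over A = 2.93 km², depth = V / A = 35.9 mm.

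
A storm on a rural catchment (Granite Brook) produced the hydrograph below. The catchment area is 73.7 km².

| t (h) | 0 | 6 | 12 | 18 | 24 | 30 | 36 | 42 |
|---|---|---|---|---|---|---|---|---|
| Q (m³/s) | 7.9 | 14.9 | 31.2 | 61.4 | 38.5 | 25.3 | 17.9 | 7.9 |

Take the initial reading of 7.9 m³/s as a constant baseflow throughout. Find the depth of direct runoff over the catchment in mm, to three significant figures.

d ≈ 41.6 mm

Direct runoff: 0.0, 7.0, 23.3, 53.5, 30.6, 17.4, 10.0, 0.0 m³/s; ΣQ_DR = 141.8 m³/s.
V = ΣQ_DR · Δt = 141.8 × 21600 s = 3.063 × 10^6 m³.
Over A = 73.7 km², depth = V / A = 41.6 mm.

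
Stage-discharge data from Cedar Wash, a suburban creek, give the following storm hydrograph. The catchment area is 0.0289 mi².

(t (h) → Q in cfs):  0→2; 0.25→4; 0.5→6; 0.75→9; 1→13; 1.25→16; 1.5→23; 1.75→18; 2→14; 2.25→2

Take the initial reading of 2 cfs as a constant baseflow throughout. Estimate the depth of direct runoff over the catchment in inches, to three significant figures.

d ≈ 1.17 in

Direct runoff: 0.0, 2.0, 4.0, 7.0, 11.0, 14.0, 21.0, 16.0, 12.0, 0.0 cfs; ΣQ_DR = 87.00 cfs.
V = ΣQ_DR · Δt = 87.00 × 900 s = 78300 ft³.
Over A = 0.0289 mi², depth = V / A = 1.17 in.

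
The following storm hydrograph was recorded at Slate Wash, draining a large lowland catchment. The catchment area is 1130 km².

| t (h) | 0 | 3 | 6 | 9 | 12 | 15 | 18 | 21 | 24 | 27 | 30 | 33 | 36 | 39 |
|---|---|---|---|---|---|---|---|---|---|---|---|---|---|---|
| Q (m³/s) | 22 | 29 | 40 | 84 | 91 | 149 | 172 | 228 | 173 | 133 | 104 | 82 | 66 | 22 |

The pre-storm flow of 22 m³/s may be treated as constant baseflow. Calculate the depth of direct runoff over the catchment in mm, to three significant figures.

Direct runoff: 0.0, 7.0, 18.0, 62.0, 69.0, 127.0, 150.0, 206.0, 151.0, 111.0, 82.0, 60.0, 44.0, 0.0 m³/s; ΣQ_DR = 1087 m³/s.
V = ΣQ_DR · Δt = 1087 × 10800 s = 1.174 × 10^7 m³.
Over A = 1130 km², depth = V / A = 10.4 mm.

d ≈ 10.4 mm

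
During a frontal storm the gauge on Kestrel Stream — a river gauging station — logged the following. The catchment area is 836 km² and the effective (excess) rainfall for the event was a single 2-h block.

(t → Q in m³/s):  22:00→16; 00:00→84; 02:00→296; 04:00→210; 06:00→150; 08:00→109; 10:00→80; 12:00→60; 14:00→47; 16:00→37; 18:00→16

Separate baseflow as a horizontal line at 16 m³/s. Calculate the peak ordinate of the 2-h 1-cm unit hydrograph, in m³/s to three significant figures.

U_p ≈ 350 m³/s

Direct runoff: 0.0, 68.0, 280.0, 194.0, 134.0, 93.0, 64.0, 44.0, 31.0, 21.0, 0.0 m³/s; ΣQ_DR = 929.0 m³/s, peak = 280.0 m³/s.
Runoff depth d = ΣQ_DR·Δt / A = 929.0 × 7200 / (836 km²) = 8.001 mm.
The 1-cm UH is the DRH scaled by (10 mm)/d, so U_p = 280.0 × 10/8.001 = 350 m³/s.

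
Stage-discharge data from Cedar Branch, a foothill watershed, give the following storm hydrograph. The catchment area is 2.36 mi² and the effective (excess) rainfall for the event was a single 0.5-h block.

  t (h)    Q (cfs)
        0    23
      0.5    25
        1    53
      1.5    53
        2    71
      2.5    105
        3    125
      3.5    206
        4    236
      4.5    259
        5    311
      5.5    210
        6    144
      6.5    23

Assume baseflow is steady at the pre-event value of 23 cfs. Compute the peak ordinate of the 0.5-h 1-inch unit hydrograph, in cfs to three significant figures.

U_p ≈ 576 cfs

Direct runoff: 0.0, 2.0, 30.0, 30.0, 48.0, 82.0, 102.0, 183.0, 213.0, 236.0, 288.0, 187.0, 121.0, 0.0 cfs; ΣQ_DR = 1522 cfs, peak = 288.0 cfs.
Runoff depth d = ΣQ_DR·Δt / A = 1522 × 1800 / (2.36 mi²) = 0.4997 in.
The 1-inch UH is the DRH scaled by (1 in)/d, so U_p = 288.0 × 1/0.4997 = 576 cfs.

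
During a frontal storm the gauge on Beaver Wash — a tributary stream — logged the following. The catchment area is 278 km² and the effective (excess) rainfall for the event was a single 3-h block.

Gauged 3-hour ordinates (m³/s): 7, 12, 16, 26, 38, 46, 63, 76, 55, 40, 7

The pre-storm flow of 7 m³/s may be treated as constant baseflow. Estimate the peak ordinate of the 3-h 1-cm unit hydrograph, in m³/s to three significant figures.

U_p ≈ 57.5 m³/s

Direct runoff: 0.0, 5.0, 9.0, 19.0, 31.0, 39.0, 56.0, 69.0, 48.0, 33.0, 0.0 m³/s; ΣQ_DR = 309.0 m³/s, peak = 69.0 m³/s.
Runoff depth d = ΣQ_DR·Δt / A = 309.0 × 10800 / (278 km²) = 12.00 mm.
The 1-cm UH is the DRH scaled by (10 mm)/d, so U_p = 69.0 × 10/12.00 = 57.5 m³/s.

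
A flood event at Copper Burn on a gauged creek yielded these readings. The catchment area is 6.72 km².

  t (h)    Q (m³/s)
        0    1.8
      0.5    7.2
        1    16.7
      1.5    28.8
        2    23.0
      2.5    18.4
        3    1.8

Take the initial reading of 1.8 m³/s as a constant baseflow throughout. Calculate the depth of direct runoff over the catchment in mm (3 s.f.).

Direct runoff: 0.0, 5.4, 14.9, 27.0, 21.2, 16.6, 0.0 m³/s; ΣQ_DR = 85.10 m³/s.
V = ΣQ_DR · Δt = 85.10 × 1800 s = 1.532 × 10^5 m³.
Over A = 6.72 km², depth = V / A = 22.8 mm.

d ≈ 22.8 mm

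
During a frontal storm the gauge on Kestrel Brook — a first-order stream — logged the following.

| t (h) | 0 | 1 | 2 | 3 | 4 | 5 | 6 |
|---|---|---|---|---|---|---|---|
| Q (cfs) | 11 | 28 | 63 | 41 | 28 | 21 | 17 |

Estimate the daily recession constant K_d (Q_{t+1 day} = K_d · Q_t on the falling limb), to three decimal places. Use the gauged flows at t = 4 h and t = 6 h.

K_d ≈ 0.003

Between t = 4 h and t = 6 h the flow falls from 28 to 17 cfs over 2×1 h = 2 h.
Per-interval ratio K = (17/28)^(1/2) = 0.7792; K_d = K^(24/1) = 0.003.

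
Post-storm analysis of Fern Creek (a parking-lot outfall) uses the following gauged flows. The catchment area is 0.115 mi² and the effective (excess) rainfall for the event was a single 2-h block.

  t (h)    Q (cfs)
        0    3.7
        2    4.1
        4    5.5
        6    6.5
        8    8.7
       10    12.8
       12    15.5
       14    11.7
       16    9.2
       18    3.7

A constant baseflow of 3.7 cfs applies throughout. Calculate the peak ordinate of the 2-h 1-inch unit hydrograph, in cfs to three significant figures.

U_p ≈ 9.86 cfs

Direct runoff: 0.0, 0.4, 1.8, 2.8, 5.0, 9.1, 11.8, 8.0, 5.5, 0.0 cfs; ΣQ_DR = 44.40 cfs, peak = 11.8 cfs.
Runoff depth d = ΣQ_DR·Δt / A = 44.40 × 7200 / (0.115 mi²) = 1.197 in.
The 1-inch UH is the DRH scaled by (1 in)/d, so U_p = 11.8 × 1/1.197 = 9.86 cfs.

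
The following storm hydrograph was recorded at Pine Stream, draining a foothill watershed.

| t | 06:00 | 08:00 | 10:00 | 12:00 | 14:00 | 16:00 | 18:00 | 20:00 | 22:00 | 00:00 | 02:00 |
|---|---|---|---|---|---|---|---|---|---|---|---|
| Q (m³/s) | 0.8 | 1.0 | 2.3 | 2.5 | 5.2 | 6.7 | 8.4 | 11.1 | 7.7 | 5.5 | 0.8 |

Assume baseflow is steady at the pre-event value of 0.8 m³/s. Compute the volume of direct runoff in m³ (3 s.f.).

V ≈ 3.11 × 10^5 m³

Direct-runoff ordinates (Q − Q_b): 0.0, 0.2, 1.5, 1.7, 4.4, 5.9, 7.6, 10.3, 6.9, 4.7, 0.0 m³/s.
ΣQ_DR = 43.20 m³/s.
With Δt = 2 h = 7200 s, V = ΣQ_DR · Δt = 43.20 × 7200 = 3.11 × 10^5 m³.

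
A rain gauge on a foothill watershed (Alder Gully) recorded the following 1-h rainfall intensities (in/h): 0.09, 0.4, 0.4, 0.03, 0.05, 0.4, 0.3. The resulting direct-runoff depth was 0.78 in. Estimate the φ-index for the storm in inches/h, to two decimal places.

Only the 4 blocks with intensity above φ contribute runoff: 0.4, 0.4, 0.4, 0.3 in/h.
Σ(I−φ)·Δt = d  ⇒  (0.4+0.4+0.4+0.3 − 4φ)·1 = 0.78
φ = (1.500 − 0.78/1) / 4 = 0.18 in/h.

φ ≈ 0.18 in/h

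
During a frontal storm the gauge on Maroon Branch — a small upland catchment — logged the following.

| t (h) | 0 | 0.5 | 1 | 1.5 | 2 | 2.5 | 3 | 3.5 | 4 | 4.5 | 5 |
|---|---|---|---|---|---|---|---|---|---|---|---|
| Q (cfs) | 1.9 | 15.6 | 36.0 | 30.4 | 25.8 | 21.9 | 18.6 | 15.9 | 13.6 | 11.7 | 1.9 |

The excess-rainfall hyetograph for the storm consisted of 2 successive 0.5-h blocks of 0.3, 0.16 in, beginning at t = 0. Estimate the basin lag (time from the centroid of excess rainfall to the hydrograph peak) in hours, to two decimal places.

t_L ≈ 0.58 h

Centroid of excess rainfall: t_c = Σ P_i·t̄_i / ΣP_i = 0.4239 h (block centres at 0.25, 0.75 h).
Hydrograph peak occurs at t = 1 h, so basin lag t_L = 1 − 0.4239 = 0.58 h.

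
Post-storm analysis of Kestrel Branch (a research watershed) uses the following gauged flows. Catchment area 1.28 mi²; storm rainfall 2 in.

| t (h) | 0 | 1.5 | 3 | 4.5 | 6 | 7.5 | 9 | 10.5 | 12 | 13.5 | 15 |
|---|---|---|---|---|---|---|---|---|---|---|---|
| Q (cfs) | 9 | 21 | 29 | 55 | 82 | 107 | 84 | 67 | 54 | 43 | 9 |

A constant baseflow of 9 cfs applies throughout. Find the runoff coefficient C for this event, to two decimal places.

C ≈ 0.42

ΣQ_DR = 461.0 cfs; V = ΣQ_DR·Δt = 2.489 × 10^6 ft³.
Runoff depth d = V / A = 0.8371 in.
C = d / P = 0.8371 / 2 = 0.42.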